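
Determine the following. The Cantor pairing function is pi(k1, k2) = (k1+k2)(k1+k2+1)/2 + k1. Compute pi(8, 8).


k1 + k2 = 16
(k1+k2)(k1+k2+1)/2 = 16 * 17 / 2 = 136
pi = 136 + 8 = 144

144


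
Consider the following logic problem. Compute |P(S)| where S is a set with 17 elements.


The power set of a set with n elements has 2^n elements.
|P(S)| = 2^17 = 131072

131072


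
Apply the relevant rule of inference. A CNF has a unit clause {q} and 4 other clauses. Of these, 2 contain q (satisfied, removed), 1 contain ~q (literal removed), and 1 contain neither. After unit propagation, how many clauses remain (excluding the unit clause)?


Satisfied (removed): 2
Shortened (remain): 1
Unchanged (remain): 1
Remaining = 1 + 1 = 2

2


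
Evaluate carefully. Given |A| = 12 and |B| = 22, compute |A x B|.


The Cartesian product A x B contains all ordered pairs (a, b).
|A x B| = |A| * |B| = 12 * 22 = 264

264


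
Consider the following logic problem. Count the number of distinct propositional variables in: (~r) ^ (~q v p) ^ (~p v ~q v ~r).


Identify each variable that appears in the formula.
Variables found: p, q, r
Count = 3

3


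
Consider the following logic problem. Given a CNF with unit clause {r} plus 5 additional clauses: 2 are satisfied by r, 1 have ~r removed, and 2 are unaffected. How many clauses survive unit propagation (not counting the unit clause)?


Satisfied (removed): 2
Shortened (remain): 1
Unchanged (remain): 2
Remaining = 1 + 2 = 3

3


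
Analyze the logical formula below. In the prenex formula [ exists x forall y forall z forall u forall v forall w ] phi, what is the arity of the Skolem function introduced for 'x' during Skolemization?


Quantifier prefix: exists x forall y forall z forall u forall v forall w
'x' is existentially quantified at position 1.
No universal quantifiers precede it.
Skolem function arity = 0 (a Skolem constant)

0


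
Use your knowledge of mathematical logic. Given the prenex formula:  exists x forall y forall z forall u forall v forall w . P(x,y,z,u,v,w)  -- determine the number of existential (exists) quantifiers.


Quantifier prefix: exists x forall y forall z forall u forall v forall w
Mark each quantifier type:
  E U U U U U
Universal count = 5, Existential count = 1
Asked for existential (exists) quantifiers: 1

1


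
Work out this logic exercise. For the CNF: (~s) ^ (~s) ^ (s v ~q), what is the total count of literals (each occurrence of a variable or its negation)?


Counting literals in each clause:
Clause 1: 1 literal(s)
Clause 2: 1 literal(s)
Clause 3: 2 literal(s)
Total = 4

4


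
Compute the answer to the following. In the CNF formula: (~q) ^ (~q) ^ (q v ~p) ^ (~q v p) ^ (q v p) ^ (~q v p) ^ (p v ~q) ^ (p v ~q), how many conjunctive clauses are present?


A CNF formula is a conjunction of clauses.
Clauses are separated by ^.
Counting the conjuncts: 8 clauses.

8


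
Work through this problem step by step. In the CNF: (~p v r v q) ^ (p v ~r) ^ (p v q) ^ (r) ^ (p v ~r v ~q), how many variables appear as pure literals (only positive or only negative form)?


Check each variable for pure literal status:
p: mixed (not pure)
q: mixed (not pure)
r: mixed (not pure)
Pure literal count = 0

0


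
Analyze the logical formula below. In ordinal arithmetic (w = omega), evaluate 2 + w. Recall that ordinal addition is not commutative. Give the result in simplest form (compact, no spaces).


Compute 2 + w.
Ordinal + is associative but NOT commutative; for finite n>0, n + w = w but w + n stays w+n.
Any finite left addend is absorbed by w on the right: 2 + w = w.
Result = w

w


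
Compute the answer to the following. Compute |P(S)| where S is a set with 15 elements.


The power set of a set with n elements has 2^n elements.
|P(S)| = 2^15 = 32768

32768


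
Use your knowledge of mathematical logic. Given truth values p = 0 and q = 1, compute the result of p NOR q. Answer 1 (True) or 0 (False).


p = 0, q = 1
Operation: p NOR q
Evaluate: 0 NOR 1 = 0

0


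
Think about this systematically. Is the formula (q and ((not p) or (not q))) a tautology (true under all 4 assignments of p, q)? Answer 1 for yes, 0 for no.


Check all 4 assignments:
p=0, q=0: 0
p=0, q=1: 1
p=1, q=0: 0
p=1, q=1: 0
Satisfying count = 1/4.
Tautology iff count = 4: no.

0


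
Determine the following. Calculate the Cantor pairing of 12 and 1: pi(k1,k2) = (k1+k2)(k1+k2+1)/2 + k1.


k1 + k2 = 13
(k1+k2)(k1+k2+1)/2 = 13 * 14 / 2 = 91
pi = 91 + 12 = 103

103


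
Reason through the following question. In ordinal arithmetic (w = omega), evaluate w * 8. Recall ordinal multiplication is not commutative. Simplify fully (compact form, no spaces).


Compute w * 8.
Ordinal * is associative and left-distributive over +, but NOT commutative; for finite n>1, n*w = w but w*n stays w*n.
w * 8 means 8 copies of w concatenated: w*8.
Result = w*8

w*8


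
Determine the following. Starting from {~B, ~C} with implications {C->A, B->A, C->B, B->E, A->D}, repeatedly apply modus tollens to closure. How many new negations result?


Initial negated facts: {~B, ~C}
Apply modus tollens to closure:
  (no implication fires)
Final negated: {~B, ~C}
New negations: {(none)}
Count = 0

0


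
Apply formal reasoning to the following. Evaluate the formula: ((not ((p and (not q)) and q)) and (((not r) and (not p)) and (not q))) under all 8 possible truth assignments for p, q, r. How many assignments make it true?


Check all 8 assignments:
p=0, q=0, r=0: 1
p=0, q=0, r=1: 0
p=0, q=1, r=0: 0
p=0, q=1, r=1: 0
p=1, q=0, r=0: 0
p=1, q=0, r=1: 0
p=1, q=1, r=0: 0
p=1, q=1, r=1: 0
Count of True = 1

1


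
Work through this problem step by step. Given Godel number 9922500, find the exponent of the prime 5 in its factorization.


Factorize 9922500 by dividing by 5 repeatedly.
Division steps: 5 divides 9922500 exactly 4 time(s).
Exponent of 5 = 4

4


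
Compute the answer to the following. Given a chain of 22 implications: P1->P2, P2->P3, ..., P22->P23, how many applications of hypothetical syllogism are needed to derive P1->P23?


With 22 implications in a chain connecting 23 propositions:
P1->P2, P2->P3, ..., P22->P23
Steps needed = (number of implications) - 1 = 22 - 1 = 21

21


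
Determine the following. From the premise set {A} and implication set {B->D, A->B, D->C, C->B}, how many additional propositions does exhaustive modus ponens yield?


Initial facts: {A}
Apply modus ponens to closure:
  A and A->B  =>  B
  B and B->D  =>  D
  D and D->C  =>  C
Final known: {A, B, C, D}
New propositions: {B, C, D}
Count = 3

3


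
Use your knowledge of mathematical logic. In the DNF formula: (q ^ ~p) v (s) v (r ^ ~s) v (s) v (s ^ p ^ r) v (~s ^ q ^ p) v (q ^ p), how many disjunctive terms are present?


A DNF formula is a disjunction of terms (conjunctions).
Terms are separated by v.
Counting the disjuncts: 7 terms.

7


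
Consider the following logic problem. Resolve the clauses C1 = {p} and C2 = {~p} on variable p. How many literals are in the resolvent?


Remove p from C1 and ~p from C2.
C1 remainder: {}
C2 remainder: {}
Union (resolvent): {} (empty clause)
Resolvent has 0 literal(s).

0


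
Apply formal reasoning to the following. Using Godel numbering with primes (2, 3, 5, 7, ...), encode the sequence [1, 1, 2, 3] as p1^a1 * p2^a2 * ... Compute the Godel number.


Encode each element as an exponent of the corresponding prime:
  2^1 = 2
  3^1 = 3
  5^2 = 25
  7^3 = 343
Product = 2 * 3 * 25 * 343 = 51450

51450


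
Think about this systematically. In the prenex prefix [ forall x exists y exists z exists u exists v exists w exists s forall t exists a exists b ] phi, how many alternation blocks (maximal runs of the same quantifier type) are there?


Quantifier-type sequence: A E E E E E E A E E  (A=forall, E=exists)
Group into maximal same-type runs:
  Ax1 | Ex6 | Ax1 | Ex2
Number of blocks = 4

4


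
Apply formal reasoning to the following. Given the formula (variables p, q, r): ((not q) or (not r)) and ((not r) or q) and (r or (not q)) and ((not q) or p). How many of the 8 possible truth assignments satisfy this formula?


Evaluate all 8 assignments for p, q, r:
p=0, q=0, r=0: 1
p=0, q=0, r=1: 0
p=0, q=1, r=0: 0
p=0, q=1, r=1: 0
p=1, q=0, r=0: 1
p=1, q=0, r=1: 0
p=1, q=1, r=0: 0
p=1, q=1, r=1: 0
Satisfying count = 2

2


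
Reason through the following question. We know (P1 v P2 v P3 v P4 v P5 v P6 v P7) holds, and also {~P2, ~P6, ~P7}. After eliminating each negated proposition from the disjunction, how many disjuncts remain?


Original disjuncts (7): P1, P2, P3, P4, P5, P6, P7
Negated (eliminate): ~P2, ~P6, ~P7
Remaining disjuncts: P1, P3, P4, P5
Count = 7 - 3 = 4

4


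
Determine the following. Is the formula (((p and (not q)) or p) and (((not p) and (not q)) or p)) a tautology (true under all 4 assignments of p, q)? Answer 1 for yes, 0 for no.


Check all 4 assignments:
p=0, q=0: 0
p=0, q=1: 0
p=1, q=0: 1
p=1, q=1: 1
Satisfying count = 2/4.
Tautology iff count = 4: no.

0


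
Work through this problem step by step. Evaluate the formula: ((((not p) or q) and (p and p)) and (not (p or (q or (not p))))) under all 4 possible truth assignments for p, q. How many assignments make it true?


Check all 4 assignments:
p=0, q=0: 0
p=0, q=1: 0
p=1, q=0: 0
p=1, q=1: 0
Count of True = 0

0


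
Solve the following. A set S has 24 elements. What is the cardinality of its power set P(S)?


The power set of a set with n elements has 2^n elements.
|P(S)| = 2^24 = 16777216

16777216


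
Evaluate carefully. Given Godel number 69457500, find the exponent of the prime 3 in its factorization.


Factorize 69457500 by dividing by 3 repeatedly.
Division steps: 3 divides 69457500 exactly 4 time(s).
Exponent of 3 = 4

4


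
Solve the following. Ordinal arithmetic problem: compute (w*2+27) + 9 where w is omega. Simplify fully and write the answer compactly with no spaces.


Compute (w*2+27) + 9.
Ordinal + is associative but NOT commutative; for finite n>0, n + w = w but w + n stays w+n.
By associativity: (w*2+27) + 9 = w*2 + (27+9) = w*2+36.
Result = w*2+36

w*2+36


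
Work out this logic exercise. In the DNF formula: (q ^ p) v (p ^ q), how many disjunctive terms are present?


A DNF formula is a disjunction of terms (conjunctions).
Terms are separated by v.
Counting the disjuncts: 2 terms.

2


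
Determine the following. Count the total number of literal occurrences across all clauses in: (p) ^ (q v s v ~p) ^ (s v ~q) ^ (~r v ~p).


Counting literals in each clause:
Clause 1: 1 literal(s)
Clause 2: 3 literal(s)
Clause 3: 2 literal(s)
Clause 4: 2 literal(s)
Total = 8

8


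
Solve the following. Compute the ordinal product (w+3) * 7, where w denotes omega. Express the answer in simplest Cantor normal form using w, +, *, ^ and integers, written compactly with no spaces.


Compute (w+3) * 7.
Ordinal * is associative and left-distributive over +, but NOT commutative; for finite n>1, n*w = w but w*n stays w*n.
(w+3) * 7 = (w+3) repeated 7 times. Each intermediate +3 is absorbed by the following w; only the last survives: w*7+3.
Result = w*7+3

w*7+3


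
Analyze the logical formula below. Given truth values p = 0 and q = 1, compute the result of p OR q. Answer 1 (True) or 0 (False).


p = 0, q = 1
Operation: p OR q
Evaluate: 0 OR 1 = 1

1


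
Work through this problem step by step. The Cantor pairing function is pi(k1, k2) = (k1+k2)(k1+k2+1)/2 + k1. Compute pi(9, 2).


k1 + k2 = 11
(k1+k2)(k1+k2+1)/2 = 11 * 12 / 2 = 66
pi = 66 + 9 = 75

75


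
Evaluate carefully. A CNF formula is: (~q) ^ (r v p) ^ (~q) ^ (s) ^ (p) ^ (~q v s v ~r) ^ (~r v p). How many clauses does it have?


A CNF formula is a conjunction of clauses.
Clauses are separated by ^.
Counting the conjuncts: 7 clauses.

7


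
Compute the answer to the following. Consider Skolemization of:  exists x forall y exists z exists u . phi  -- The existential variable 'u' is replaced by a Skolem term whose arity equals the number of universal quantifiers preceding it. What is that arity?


Quantifier prefix: exists x forall y exists z exists u
'u' is existentially quantified at position 4.
Universal variables preceding it: y
Skolem function arity = 1

1


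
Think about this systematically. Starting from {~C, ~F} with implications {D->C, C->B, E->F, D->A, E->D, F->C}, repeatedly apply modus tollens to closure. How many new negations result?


Initial negated facts: {~C, ~F}
Apply modus tollens to closure:
  ~C and D->C  =>  ~D
  ~F and E->F  =>  ~E
Final negated: {~C, ~D, ~E, ~F}
New negations: {~D, ~E}
Count = 2

2


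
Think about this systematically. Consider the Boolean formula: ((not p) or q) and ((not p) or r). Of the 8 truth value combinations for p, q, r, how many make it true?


Evaluate all 8 assignments for p, q, r:
p=0, q=0, r=0: 1
p=0, q=0, r=1: 1
p=0, q=1, r=0: 1
p=0, q=1, r=1: 1
p=1, q=0, r=0: 0
p=1, q=0, r=1: 0
p=1, q=1, r=0: 0
p=1, q=1, r=1: 1
Satisfying count = 5

5


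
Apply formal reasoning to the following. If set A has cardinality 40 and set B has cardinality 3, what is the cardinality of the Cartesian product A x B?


The Cartesian product A x B contains all ordered pairs (a, b).
|A x B| = |A| * |B| = 40 * 3 = 120

120


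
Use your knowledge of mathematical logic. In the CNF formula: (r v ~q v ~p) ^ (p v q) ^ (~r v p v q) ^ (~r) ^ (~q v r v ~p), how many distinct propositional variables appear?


Identify each variable that appears in the formula.
Variables found: p, q, r
Count = 3

3


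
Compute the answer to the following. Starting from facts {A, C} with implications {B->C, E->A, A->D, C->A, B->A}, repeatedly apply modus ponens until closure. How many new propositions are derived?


Initial facts: {A, C}
Apply modus ponens to closure:
  A and A->D  =>  D
Final known: {A, C, D}
New propositions: {D}
Count = 1

1


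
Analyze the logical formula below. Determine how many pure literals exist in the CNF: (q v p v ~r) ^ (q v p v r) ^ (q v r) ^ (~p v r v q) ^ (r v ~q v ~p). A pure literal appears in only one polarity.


Check each variable for pure literal status:
p: mixed (not pure)
q: mixed (not pure)
r: mixed (not pure)
Pure literal count = 0

0


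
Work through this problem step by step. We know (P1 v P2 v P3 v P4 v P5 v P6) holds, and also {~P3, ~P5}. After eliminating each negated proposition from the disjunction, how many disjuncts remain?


Original disjuncts (6): P1, P2, P3, P4, P5, P6
Negated (eliminate): ~P3, ~P5
Remaining disjuncts: P1, P2, P4, P6
Count = 6 - 2 = 4

4


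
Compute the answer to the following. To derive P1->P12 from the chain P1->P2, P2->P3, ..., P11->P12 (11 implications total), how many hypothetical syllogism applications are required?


With 11 implications in a chain connecting 12 propositions:
P1->P2, P2->P3, ..., P11->P12
Steps needed = (number of implications) - 1 = 11 - 1 = 10

10


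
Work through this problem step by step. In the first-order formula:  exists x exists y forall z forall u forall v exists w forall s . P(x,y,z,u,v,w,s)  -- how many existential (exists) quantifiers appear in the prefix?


Quantifier prefix: exists x exists y forall z forall u forall v exists w forall s
Mark each quantifier type:
  E E U U U E U
Universal count = 4, Existential count = 3
Asked for existential (exists) quantifiers: 3

3


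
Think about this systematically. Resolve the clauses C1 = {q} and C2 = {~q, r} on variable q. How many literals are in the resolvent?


Remove q from C1 and ~q from C2.
C1 remainder: {}
C2 remainder: {r}
Union (resolvent): {r}
Resolvent has 1 literal(s).

1


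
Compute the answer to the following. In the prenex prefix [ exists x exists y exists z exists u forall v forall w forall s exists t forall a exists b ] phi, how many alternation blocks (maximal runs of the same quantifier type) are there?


Quantifier-type sequence: E E E E A A A E A E  (A=forall, E=exists)
Group into maximal same-type runs:
  Ex4 | Ax3 | Ex1 | Ax1 | Ex1
Number of blocks = 5

5


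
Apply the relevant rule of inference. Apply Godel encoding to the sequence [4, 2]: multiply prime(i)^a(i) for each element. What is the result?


Encode each element as an exponent of the corresponding prime:
  2^4 = 16
  3^2 = 9
Product = 16 * 9 = 144

144


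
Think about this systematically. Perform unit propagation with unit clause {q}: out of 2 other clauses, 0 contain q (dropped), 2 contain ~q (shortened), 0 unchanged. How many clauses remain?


Satisfied (removed): 0
Shortened (remain): 2
Unchanged (remain): 0
Remaining = 2 + 0 = 2

2


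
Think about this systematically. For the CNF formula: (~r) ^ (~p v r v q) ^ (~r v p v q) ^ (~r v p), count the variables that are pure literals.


Check each variable for pure literal status:
p: mixed (not pure)
q: pure positive
r: mixed (not pure)
Pure literal count = 1

1


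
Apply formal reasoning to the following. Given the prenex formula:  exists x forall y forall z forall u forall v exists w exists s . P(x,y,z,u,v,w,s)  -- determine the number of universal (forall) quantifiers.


Quantifier prefix: exists x forall y forall z forall u forall v exists w exists s
Mark each quantifier type:
  E U U U U E E
Universal count = 4, Existential count = 3
Asked for universal (forall) quantifiers: 4

4


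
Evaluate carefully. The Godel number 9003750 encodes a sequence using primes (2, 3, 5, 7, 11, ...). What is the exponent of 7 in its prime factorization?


Factorize 9003750 by dividing by 7 repeatedly.
Division steps: 7 divides 9003750 exactly 4 time(s).
Exponent of 7 = 4

4


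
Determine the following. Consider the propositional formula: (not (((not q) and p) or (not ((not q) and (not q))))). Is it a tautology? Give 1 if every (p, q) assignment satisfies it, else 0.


Check all 4 assignments:
p=0, q=0: 1
p=0, q=1: 0
p=1, q=0: 0
p=1, q=1: 0
Satisfying count = 1/4.
Tautology iff count = 4: no.

0


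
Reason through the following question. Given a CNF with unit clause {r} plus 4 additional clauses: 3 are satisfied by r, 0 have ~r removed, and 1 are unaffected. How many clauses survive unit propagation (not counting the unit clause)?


Satisfied (removed): 3
Shortened (remain): 0
Unchanged (remain): 1
Remaining = 0 + 1 = 1

1


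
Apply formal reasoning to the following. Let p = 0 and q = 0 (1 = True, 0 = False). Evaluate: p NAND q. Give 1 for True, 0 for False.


p = 0, q = 0
Operation: p NAND q
Evaluate: 0 NAND 0 = 1

1


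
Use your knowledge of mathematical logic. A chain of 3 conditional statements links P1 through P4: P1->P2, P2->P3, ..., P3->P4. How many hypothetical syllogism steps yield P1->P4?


With 3 implications in a chain connecting 4 propositions:
P1->P2, P2->P3, ..., P3->P4
Steps needed = (number of implications) - 1 = 3 - 1 = 2

2


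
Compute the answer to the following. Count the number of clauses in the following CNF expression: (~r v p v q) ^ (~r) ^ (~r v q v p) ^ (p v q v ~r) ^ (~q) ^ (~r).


A CNF formula is a conjunction of clauses.
Clauses are separated by ^.
Counting the conjuncts: 6 clauses.

6


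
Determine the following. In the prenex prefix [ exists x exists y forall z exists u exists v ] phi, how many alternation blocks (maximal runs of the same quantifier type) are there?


Quantifier-type sequence: E E A E E  (A=forall, E=exists)
Group into maximal same-type runs:
  Ex2 | Ax1 | Ex2
Number of blocks = 3

3


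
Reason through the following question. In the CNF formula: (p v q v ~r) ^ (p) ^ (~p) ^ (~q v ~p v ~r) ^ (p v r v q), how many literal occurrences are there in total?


Counting literals in each clause:
Clause 1: 3 literal(s)
Clause 2: 1 literal(s)
Clause 3: 1 literal(s)
Clause 4: 3 literal(s)
Clause 5: 3 literal(s)
Total = 11

11


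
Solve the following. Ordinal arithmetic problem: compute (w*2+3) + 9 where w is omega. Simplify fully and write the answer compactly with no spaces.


Compute (w*2+3) + 9.
Ordinal + is associative but NOT commutative; for finite n>0, n + w = w but w + n stays w+n.
By associativity: (w*2+3) + 9 = w*2 + (3+9) = w*2+12.
Result = w*2+12

w*2+12


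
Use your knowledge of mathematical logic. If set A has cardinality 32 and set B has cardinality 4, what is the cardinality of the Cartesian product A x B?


The Cartesian product A x B contains all ordered pairs (a, b).
|A x B| = |A| * |B| = 32 * 4 = 128

128


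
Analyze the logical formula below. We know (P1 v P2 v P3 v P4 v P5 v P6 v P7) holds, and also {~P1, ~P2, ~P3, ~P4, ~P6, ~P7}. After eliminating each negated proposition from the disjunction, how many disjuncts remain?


Original disjuncts (7): P1, P2, P3, P4, P5, P6, P7
Negated (eliminate): ~P1, ~P2, ~P3, ~P4, ~P6, ~P7
Remaining disjuncts: P5
Count = 7 - 6 = 1

1


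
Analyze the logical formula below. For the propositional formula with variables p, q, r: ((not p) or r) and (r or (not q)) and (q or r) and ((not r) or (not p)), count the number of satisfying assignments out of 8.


Evaluate all 8 assignments for p, q, r:
p=0, q=0, r=0: 0
p=0, q=0, r=1: 1
p=0, q=1, r=0: 0
p=0, q=1, r=1: 1
p=1, q=0, r=0: 0
p=1, q=0, r=1: 0
p=1, q=1, r=0: 0
p=1, q=1, r=1: 0
Satisfying count = 2

2


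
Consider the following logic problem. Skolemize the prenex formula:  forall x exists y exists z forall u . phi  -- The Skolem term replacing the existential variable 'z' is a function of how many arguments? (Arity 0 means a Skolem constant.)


Quantifier prefix: forall x exists y exists z forall u
'z' is existentially quantified at position 3.
Universal variables preceding it: x
Skolem function arity = 1

1


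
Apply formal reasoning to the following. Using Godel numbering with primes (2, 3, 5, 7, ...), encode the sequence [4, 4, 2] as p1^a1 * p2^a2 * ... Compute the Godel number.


Encode each element as an exponent of the corresponding prime:
  2^4 = 16
  3^4 = 81
  5^2 = 25
Product = 16 * 81 * 25 = 32400

32400


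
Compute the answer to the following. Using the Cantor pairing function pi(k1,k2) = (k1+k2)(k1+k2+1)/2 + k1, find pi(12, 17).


k1 + k2 = 29
(k1+k2)(k1+k2+1)/2 = 29 * 30 / 2 = 435
pi = 435 + 12 = 447

447


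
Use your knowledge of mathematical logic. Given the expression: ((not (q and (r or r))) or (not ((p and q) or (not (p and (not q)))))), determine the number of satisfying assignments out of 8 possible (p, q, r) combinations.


Check all 8 assignments:
p=0, q=0, r=0: 1
p=0, q=0, r=1: 1
p=0, q=1, r=0: 1
p=0, q=1, r=1: 0
p=1, q=0, r=0: 1
p=1, q=0, r=1: 1
p=1, q=1, r=0: 1
p=1, q=1, r=1: 0
Count of True = 6

6


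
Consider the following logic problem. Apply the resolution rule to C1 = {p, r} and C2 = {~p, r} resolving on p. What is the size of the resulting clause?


Remove p from C1 and ~p from C2.
C1 remainder: {r}
C2 remainder: {r}
Union (resolvent): {r}
Resolvent has 1 literal(s).

1


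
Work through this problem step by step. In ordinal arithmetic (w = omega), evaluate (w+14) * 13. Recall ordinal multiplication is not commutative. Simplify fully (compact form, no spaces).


Compute (w+14) * 13.
Ordinal * is associative and left-distributive over +, but NOT commutative; for finite n>1, n*w = w but w*n stays w*n.
(w+14) * 13 = (w+14) repeated 13 times. Each intermediate +14 is absorbed by the following w; only the last survives: w*13+14.
Result = w*13+14

w*13+14


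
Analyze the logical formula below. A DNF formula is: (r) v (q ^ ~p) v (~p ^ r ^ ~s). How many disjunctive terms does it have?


A DNF formula is a disjunction of terms (conjunctions).
Terms are separated by v.
Counting the disjuncts: 3 terms.

3


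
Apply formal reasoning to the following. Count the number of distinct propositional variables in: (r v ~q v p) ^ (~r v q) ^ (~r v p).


Identify each variable that appears in the formula.
Variables found: p, q, r
Count = 3

3


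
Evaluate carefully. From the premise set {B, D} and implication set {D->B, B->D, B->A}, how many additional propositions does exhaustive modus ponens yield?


Initial facts: {B, D}
Apply modus ponens to closure:
  B and B->A  =>  A
Final known: {A, B, D}
New propositions: {A}
Count = 1

1


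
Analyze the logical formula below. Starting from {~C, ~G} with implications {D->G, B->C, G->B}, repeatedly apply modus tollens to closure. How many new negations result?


Initial negated facts: {~C, ~G}
Apply modus tollens to closure:
  ~G and D->G  =>  ~D
  ~C and B->C  =>  ~B
Final negated: {~B, ~C, ~D, ~G}
New negations: {~B, ~D}
Count = 2

2


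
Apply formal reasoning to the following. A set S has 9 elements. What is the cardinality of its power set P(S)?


The power set of a set with n elements has 2^n elements.
|P(S)| = 2^9 = 512

512


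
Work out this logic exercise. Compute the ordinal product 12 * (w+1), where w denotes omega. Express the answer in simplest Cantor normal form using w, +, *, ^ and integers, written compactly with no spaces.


Compute 12 * (w+1).
Ordinal * is associative and left-distributive over +, but NOT commutative; for finite n>1, n*w = w but w*n stays w*n.
By left-distributivity: 12 * (w+1) = 12*w + 12*1 = w + 12 = w+12.
Result = w+12

w+12


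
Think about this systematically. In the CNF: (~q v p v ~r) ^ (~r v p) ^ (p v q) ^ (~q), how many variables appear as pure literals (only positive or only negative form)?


Check each variable for pure literal status:
p: pure positive
q: mixed (not pure)
r: pure negative
Pure literal count = 2

2


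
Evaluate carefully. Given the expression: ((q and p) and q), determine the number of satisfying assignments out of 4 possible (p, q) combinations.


Check all 4 assignments:
p=0, q=0: 0
p=0, q=1: 0
p=1, q=0: 0
p=1, q=1: 1
Count of True = 1

1


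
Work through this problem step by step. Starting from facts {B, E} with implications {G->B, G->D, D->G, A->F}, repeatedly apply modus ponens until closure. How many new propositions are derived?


Initial facts: {B, E}
Apply modus ponens to closure:
  (no implication fires)
Final known: {B, E}
New propositions: {(none)}
Count = 0

0


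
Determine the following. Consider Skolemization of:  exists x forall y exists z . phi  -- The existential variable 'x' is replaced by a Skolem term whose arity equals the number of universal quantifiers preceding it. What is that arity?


Quantifier prefix: exists x forall y exists z
'x' is existentially quantified at position 1.
No universal quantifiers precede it.
Skolem function arity = 0 (a Skolem constant)

0


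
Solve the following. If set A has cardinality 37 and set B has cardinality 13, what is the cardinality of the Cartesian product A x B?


The Cartesian product A x B contains all ordered pairs (a, b).
|A x B| = |A| * |B| = 37 * 13 = 481

481


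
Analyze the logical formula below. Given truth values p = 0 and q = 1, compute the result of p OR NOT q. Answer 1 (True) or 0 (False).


p = 0, q = 1
Operation: p OR NOT q
Evaluate: 0 OR NOT 1 = 0

0


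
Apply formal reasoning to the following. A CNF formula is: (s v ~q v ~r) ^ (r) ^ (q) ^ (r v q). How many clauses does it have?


A CNF formula is a conjunction of clauses.
Clauses are separated by ^.
Counting the conjuncts: 4 clauses.

4


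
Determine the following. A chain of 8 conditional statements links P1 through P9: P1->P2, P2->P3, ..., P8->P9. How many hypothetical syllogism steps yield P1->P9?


With 8 implications in a chain connecting 9 propositions:
P1->P2, P2->P3, ..., P8->P9
Steps needed = (number of implications) - 1 = 8 - 1 = 7

7


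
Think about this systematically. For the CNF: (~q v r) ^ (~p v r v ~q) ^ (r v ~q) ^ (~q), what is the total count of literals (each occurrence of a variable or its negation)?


Counting literals in each clause:
Clause 1: 2 literal(s)
Clause 2: 3 literal(s)
Clause 3: 2 literal(s)
Clause 4: 1 literal(s)
Total = 8

8


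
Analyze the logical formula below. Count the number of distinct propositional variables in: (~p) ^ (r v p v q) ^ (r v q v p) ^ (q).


Identify each variable that appears in the formula.
Variables found: p, q, r
Count = 3

3


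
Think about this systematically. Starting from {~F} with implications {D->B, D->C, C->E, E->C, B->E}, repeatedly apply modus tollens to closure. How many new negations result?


Initial negated facts: {~F}
Apply modus tollens to closure:
  (no implication fires)
Final negated: {~F}
New negations: {(none)}
Count = 0

0


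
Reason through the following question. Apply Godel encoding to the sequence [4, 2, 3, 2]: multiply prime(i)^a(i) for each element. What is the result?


Encode each element as an exponent of the corresponding prime:
  2^4 = 16
  3^2 = 9
  5^3 = 125
  7^2 = 49
Product = 16 * 9 * 125 * 49 = 882000

882000


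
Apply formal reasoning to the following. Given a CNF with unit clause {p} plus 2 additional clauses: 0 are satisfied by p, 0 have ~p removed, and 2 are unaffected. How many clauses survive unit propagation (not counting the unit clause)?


Satisfied (removed): 0
Shortened (remain): 0
Unchanged (remain): 2
Remaining = 0 + 2 = 2

2


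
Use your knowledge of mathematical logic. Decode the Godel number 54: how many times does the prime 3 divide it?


Factorize 54 by dividing by 3 repeatedly.
Division steps: 3 divides 54 exactly 3 time(s).
Exponent of 3 = 3

3


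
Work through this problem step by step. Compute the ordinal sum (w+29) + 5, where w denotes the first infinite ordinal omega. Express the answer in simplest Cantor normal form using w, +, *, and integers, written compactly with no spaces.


Compute (w+29) + 5.
Ordinal + is associative but NOT commutative; for finite n>0, n + w = w but w + n stays w+n.
By associativity: (w+29) + 5 = w + (29+5) = w+34.
Result = w+34

w+34


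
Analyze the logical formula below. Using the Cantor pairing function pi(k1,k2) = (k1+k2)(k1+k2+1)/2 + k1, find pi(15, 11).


k1 + k2 = 26
(k1+k2)(k1+k2+1)/2 = 26 * 27 / 2 = 351
pi = 351 + 15 = 366

366


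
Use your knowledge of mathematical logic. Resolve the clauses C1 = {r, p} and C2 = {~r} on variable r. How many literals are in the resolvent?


Remove r from C1 and ~r from C2.
C1 remainder: {p}
C2 remainder: {}
Union (resolvent): {p}
Resolvent has 1 literal(s).

1


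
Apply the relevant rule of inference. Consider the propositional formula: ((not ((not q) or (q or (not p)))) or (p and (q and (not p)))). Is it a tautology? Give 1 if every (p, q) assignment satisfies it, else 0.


Check all 4 assignments:
p=0, q=0: 0
p=0, q=1: 0
p=1, q=0: 0
p=1, q=1: 0
Satisfying count = 0/4.
Tautology iff count = 4: no.

0


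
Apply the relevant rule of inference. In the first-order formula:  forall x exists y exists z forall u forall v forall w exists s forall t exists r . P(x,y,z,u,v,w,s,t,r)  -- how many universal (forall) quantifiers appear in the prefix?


Quantifier prefix: forall x exists y exists z forall u forall v forall w exists s forall t exists r
Mark each quantifier type:
  U E E U U U E U E
Universal count = 5, Existential count = 4
Asked for universal (forall) quantifiers: 5

5


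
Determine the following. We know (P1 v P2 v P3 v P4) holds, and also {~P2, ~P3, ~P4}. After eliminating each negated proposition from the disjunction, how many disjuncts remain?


Original disjuncts (4): P1, P2, P3, P4
Negated (eliminate): ~P2, ~P3, ~P4
Remaining disjuncts: P1
Count = 4 - 3 = 1

1


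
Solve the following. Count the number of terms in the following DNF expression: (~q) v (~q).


A DNF formula is a disjunction of terms (conjunctions).
Terms are separated by v.
Counting the disjuncts: 2 terms.

2


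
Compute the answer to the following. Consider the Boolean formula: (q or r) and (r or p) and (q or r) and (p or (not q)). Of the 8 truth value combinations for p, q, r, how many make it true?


Evaluate all 8 assignments for p, q, r:
p=0, q=0, r=0: 0
p=0, q=0, r=1: 1
p=0, q=1, r=0: 0
p=0, q=1, r=1: 0
p=1, q=0, r=0: 0
p=1, q=0, r=1: 1
p=1, q=1, r=0: 1
p=1, q=1, r=1: 1
Satisfying count = 4

4


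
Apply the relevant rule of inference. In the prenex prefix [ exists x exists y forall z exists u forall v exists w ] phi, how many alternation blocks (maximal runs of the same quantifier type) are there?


Quantifier-type sequence: E E A E A E  (A=forall, E=exists)
Group into maximal same-type runs:
  Ex2 | Ax1 | Ex1 | Ax1 | Ex1
Number of blocks = 5

5


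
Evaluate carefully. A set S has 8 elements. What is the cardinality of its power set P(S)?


The power set of a set with n elements has 2^n elements.
|P(S)| = 2^8 = 256

256


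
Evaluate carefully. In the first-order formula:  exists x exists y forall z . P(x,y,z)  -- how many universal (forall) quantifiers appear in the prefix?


Quantifier prefix: exists x exists y forall z
Mark each quantifier type:
  E E U
Universal count = 1, Existential count = 2
Asked for universal (forall) quantifiers: 1

1


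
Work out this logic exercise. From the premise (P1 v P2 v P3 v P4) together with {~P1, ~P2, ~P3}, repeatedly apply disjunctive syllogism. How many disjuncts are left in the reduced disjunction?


Original disjuncts (4): P1, P2, P3, P4
Negated (eliminate): ~P1, ~P2, ~P3
Remaining disjuncts: P4
Count = 4 - 3 = 1

1


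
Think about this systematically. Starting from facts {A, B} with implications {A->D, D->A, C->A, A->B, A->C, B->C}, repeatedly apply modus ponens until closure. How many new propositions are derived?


Initial facts: {A, B}
Apply modus ponens to closure:
  A and A->D  =>  D
  A and A->C  =>  C
Final known: {A, B, C, D}
New propositions: {C, D}
Count = 2

2


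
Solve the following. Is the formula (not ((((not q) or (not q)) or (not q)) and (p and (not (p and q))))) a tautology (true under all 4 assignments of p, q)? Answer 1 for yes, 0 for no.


Check all 4 assignments:
p=0, q=0: 1
p=0, q=1: 1
p=1, q=0: 0
p=1, q=1: 1
Satisfying count = 3/4.
Tautology iff count = 4: no.

0


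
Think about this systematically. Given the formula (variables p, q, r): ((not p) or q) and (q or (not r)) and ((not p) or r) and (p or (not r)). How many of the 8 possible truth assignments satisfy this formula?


Evaluate all 8 assignments for p, q, r:
p=0, q=0, r=0: 1
p=0, q=0, r=1: 0
p=0, q=1, r=0: 1
p=0, q=1, r=1: 0
p=1, q=0, r=0: 0
p=1, q=0, r=1: 0
p=1, q=1, r=0: 0
p=1, q=1, r=1: 1
Satisfying count = 3

3


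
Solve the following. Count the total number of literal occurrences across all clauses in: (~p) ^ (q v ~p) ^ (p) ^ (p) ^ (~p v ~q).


Counting literals in each clause:
Clause 1: 1 literal(s)
Clause 2: 2 literal(s)
Clause 3: 1 literal(s)
Clause 4: 1 literal(s)
Clause 5: 2 literal(s)
Total = 7

7


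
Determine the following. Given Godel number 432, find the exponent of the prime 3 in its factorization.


Factorize 432 by dividing by 3 repeatedly.
Division steps: 3 divides 432 exactly 3 time(s).
Exponent of 3 = 3

3


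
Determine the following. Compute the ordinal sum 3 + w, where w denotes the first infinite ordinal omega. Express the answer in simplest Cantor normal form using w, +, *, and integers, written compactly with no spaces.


Compute 3 + w.
Ordinal + is associative but NOT commutative; for finite n>0, n + w = w but w + n stays w+n.
Any finite left addend is absorbed by w on the right: 3 + w = w.
Result = w

w


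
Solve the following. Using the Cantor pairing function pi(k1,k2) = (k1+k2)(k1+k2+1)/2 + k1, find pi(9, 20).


k1 + k2 = 29
(k1+k2)(k1+k2+1)/2 = 29 * 30 / 2 = 435
pi = 435 + 9 = 444

444


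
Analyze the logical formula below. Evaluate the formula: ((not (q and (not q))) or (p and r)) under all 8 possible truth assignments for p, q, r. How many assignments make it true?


Check all 8 assignments:
p=0, q=0, r=0: 1
p=0, q=0, r=1: 1
p=0, q=1, r=0: 1
p=0, q=1, r=1: 1
p=1, q=0, r=0: 1
p=1, q=0, r=1: 1
p=1, q=1, r=0: 1
p=1, q=1, r=1: 1
Count of True = 8

8


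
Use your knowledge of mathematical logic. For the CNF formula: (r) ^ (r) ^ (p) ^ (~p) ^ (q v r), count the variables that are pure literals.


Check each variable for pure literal status:
p: mixed (not pure)
q: pure positive
r: pure positive
Pure literal count = 2

2


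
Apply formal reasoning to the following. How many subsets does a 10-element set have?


The power set of a set with n elements has 2^n elements.
|P(S)| = 2^10 = 1024

1024


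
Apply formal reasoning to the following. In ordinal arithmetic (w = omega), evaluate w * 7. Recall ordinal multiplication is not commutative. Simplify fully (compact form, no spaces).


Compute w * 7.
Ordinal * is associative and left-distributive over +, but NOT commutative; for finite n>1, n*w = w but w*n stays w*n.
w * 7 means 7 copies of w concatenated: w*7.
Result = w*7

w*7


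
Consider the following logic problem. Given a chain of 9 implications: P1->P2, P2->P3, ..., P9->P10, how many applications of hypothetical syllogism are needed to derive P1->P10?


With 9 implications in a chain connecting 10 propositions:
P1->P2, P2->P3, ..., P9->P10
Steps needed = (number of implications) - 1 = 9 - 1 = 8

8


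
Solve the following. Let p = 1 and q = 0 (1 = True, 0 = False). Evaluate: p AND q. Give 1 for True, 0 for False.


p = 1, q = 0
Operation: p AND q
Evaluate: 1 AND 0 = 0

0


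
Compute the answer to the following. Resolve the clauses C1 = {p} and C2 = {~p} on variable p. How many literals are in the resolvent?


Remove p from C1 and ~p from C2.
C1 remainder: {}
C2 remainder: {}
Union (resolvent): {} (empty clause)
Resolvent has 0 literal(s).

0


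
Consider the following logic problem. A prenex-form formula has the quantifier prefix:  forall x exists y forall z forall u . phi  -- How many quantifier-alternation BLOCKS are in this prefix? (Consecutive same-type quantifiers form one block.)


Quantifier-type sequence: A E A A  (A=forall, E=exists)
Group into maximal same-type runs:
  Ax1 | Ex1 | Ax2
Number of blocks = 3

3


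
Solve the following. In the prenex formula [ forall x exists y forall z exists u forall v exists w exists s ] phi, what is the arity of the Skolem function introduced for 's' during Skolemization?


Quantifier prefix: forall x exists y forall z exists u forall v exists w exists s
's' is existentially quantified at position 7.
Universal variables preceding it: x, z, v
Skolem function arity = 3

3


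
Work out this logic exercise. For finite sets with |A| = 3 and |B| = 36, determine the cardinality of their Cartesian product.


The Cartesian product A x B contains all ordered pairs (a, b).
|A x B| = |A| * |B| = 3 * 36 = 108

108


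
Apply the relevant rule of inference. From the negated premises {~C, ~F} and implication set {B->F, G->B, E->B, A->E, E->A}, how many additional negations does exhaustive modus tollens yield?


Initial negated facts: {~C, ~F}
Apply modus tollens to closure:
  ~F and B->F  =>  ~B
  ~B and G->B  =>  ~G
  ~B and E->B  =>  ~E
  ~E and A->E  =>  ~A
Final negated: {~A, ~B, ~C, ~E, ~F, ~G}
New negations: {~A, ~B, ~E, ~G}
Count = 4

4


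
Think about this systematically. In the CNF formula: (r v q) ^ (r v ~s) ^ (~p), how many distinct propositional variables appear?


Identify each variable that appears in the formula.
Variables found: p, q, r, s
Count = 4

4


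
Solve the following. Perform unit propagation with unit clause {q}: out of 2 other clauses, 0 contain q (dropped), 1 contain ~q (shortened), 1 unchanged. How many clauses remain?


Satisfied (removed): 0
Shortened (remain): 1
Unchanged (remain): 1
Remaining = 1 + 1 = 2

2


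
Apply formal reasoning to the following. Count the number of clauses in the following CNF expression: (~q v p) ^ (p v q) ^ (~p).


A CNF formula is a conjunction of clauses.
Clauses are separated by ^.
Counting the conjuncts: 3 clauses.

3


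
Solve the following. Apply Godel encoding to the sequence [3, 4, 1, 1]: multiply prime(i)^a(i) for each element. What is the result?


Encode each element as an exponent of the corresponding prime:
  2^3 = 8
  3^4 = 81
  5^1 = 5
  7^1 = 7
Product = 8 * 81 * 5 * 7 = 22680

22680
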